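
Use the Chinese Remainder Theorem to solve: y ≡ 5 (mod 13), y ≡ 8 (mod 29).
M = 13 × 29 = 377. M₁ = 29, y₁ ≡ 9 (mod 13). M₂ = 13, y₂ ≡ 9 (mod 29). y = 5×29×9 + 8×13×9 ≡ 356 (mod 377)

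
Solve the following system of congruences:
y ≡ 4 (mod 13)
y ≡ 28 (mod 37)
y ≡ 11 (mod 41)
13459

Using the Chinese Remainder Theorem:
M = product of moduli = 19721
For equation 1: M_1 = 1517, 1517 ≡ 9 (mod 13), inverse of 1517 mod 13 is 3 (check: 9 × 3 = 27 ≡ 1 (mod 13))
For equation 2: M_2 = 533, 533 ≡ 15 (mod 37), inverse of 533 mod 37 is 5 (check: 15 × 5 = 75 ≡ 1 (mod 37))
For equation 3: M_3 = 481, 481 ≡ 30 (mod 41), inverse of 481 mod 41 is 26 (check: 30 × 26 = 780 ≡ 1 (mod 41))
Combine: y ≡ Σ r_i×M_i×(M_i⁻¹ mod m_i) = 4×1517×3 + 28×533×5 + 11×481×26 = 18204 + 74620 + 137566 = 230390
230390 mod 19721 = 13459
y ≡ 13459 (mod 19721)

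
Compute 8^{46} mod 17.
4

Using successive squaring:
Binary expansion of 46: 101110
Powers of 8 mod 17 (each is the square of the previous):
  8^1 ≡ 8 (mod 17)
  8^2 ≡ 8² = 64 ≡ 13 (mod 17)
  8^4 ≡ 13² = 169 ≡ 16 (mod 17)
  8^8 ≡ 16² = 256 ≡ 1 (mod 17)
  8^16 ≡ 1² = 1 ≡ 1 (mod 17)
  8^32 ≡ 1² = 1 ≡ 1 (mod 17)
46 = 32 + 8 + 4 + 2, so 8^46 = 8^32 × 8^8 × 8^4 × 8^2 ≡ 1 × 1 × 16 × 13 (mod 17)
Multiplying step by step:
  1 × 1 = 1 ≡ 1 (mod 17)
  1 × 16 = 16 ≡ 16 (mod 17)
  16 × 13 = 208 ≡ 4 (mod 17)
Result: 8^46 ≡ 4 (mod 17)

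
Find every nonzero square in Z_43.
QRs mod 43: {1, 4, 6, 9, 10, 11, 13, 14, 15, 16, 17, 21, 23, 24, 25, 31, 35, 36, 38, 40, 41}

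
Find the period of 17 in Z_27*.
Powers of 17 mod 27: 17^1≡17, 17^2≡19, 17^3≡26, 17^4≡10, 17^5≡8, 17^6≡1. Order = 6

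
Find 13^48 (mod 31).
Using Fermat: 13^{30} ≡ 1 (mod 31). 48 ≡ 18 (mod 30). So 13^{48} ≡ 13^{18} ≡ 4 (mod 31)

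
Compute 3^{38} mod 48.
9

Using successive squaring:
Binary expansion of 38: 100110
Powers of 3 mod 48 (each is the square of the previous):
  3^1 ≡ 3 (mod 48)
  3^2 ≡ 3² = 9 ≡ 9 (mod 48)
  3^4 ≡ 9² = 81 ≡ 33 (mod 48)
  3^8 ≡ 33² = 1089 ≡ 33 (mod 48)
  3^16 ≡ 33² = 1089 ≡ 33 (mod 48)
  3^32 ≡ 33² = 1089 ≡ 33 (mod 48)
38 = 32 + 4 + 2, so 3^38 = 3^32 × 3^4 × 3^2 ≡ 33 × 33 × 9 (mod 48)
Multiplying step by step:
  33 × 33 = 1089 ≡ 33 (mod 48)
  33 × 9 = 297 ≡ 9 (mod 48)
Result: 3^38 ≡ 9 (mod 48)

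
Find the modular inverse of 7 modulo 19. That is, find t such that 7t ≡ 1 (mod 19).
11

Using Extended Euclidean Algorithm:
gcd(7, 19) = 1
Bezout coefficients: 7 × -8 + 19 × 3 = 1
So 7 × -8 ≡ 1 (mod 19)
The inverse is -8 mod 19 = 11
Verification: 7 × 11 = 77 = 4 × 19 + 1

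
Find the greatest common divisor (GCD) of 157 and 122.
1

Using the Euclidean algorithm:
157 = 1 × 122 + 35
122 = 3 × 35 + 17
35 = 2 × 17 + 1
17 = 17 × 1 + 0

GCD(157, 122) = 1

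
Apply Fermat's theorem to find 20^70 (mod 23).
By Fermat: 20^{22} ≡ 1 (mod 23). 70 = 3×22 + 4. So 20^{70} ≡ 20^{4} ≡ 12 (mod 23)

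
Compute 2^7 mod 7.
7 = 4 + 2 + 1 (binary 111). Repeated squaring mod 7: 2^1 ≡ 2; 2^2 ≡ 2² = 4 ≡ 4; 2^4 ≡ 4² = 16 ≡ 2. Multiply: 2^7 = 2^4 × 2^2 × 2^1 ≡ 2 × 4 × 2 (mod 7): 2 × 4 = 8 ≡ 1; 1 × 2 = 2 ≡ 2. So 2^7 ≡ 2 (mod 7).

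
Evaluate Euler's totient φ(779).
720

Prime factorization: 779 = 19 × 41
Using the formula φ(n) = n × Π(1 - 1/p) for each prime factor p:
φ(779) = 779 × (1 - 1/19) × (1 - 1/41)
φ(779) = 720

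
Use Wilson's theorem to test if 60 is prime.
(59)! mod 60 = 0. Since 0 ≢ -1 (mod 60), 60 is not prime.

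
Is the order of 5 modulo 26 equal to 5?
No, the actual order is 4, not 5.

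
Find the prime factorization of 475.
5^2 × 19

Divide by primes starting from smallest:
475 ÷ 5 = 95
95 ÷ 5 = 19
19 ÷ 19 = 1

475 = 5^2 × 19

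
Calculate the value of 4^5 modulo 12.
5 = 4 + 1 (binary 101). Repeated squaring mod 12: 4^1 ≡ 4; 4^2 ≡ 4² = 16 ≡ 4; 4^4 ≡ 4² = 16 ≡ 4. Multiply: 4^5 = 4^4 × 4^1 ≡ 4 × 4 (mod 12): 4 × 4 = 16 ≡ 4. So 4^5 ≡ 4 (mod 12).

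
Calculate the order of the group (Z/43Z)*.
42

Prime factorization: 43 = 43
Using the formula φ(n) = n × Π(1 - 1/p) for each prime factor p:
φ(43) = 43 × (1 - 1/43)
φ(43) = 42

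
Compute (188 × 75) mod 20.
0

(188 × 75) = 14100
14100 mod 20 = 0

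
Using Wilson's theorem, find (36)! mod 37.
By Wilson's theorem, (36)! ≡ -1 ≡ 36 (mod 37)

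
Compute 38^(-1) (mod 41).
27

Using Extended Euclidean Algorithm:
gcd(38, 41) = 1
Bezout coefficients: 38 × -14 + 41 × 13 = 1
So 38 × -14 ≡ 1 (mod 41)
The inverse is -14 mod 41 = 27
Verification: 38 × 27 = 1026 = 25 × 41 + 1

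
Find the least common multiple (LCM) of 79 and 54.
4266

First find GCD(79, 54) using the Euclidean algorithm:
79 = 1 × 54 + 25
54 = 2 × 25 + 4
25 = 6 × 4 + 1
4 = 4 × 1 + 0
GCD(79, 54) = 1

LCM formula: LCM(a, b) = (a × b) / GCD(a, b)
LCM(79, 54) = (79 × 54) / 1
LCM(79, 54) = 4266 / 1
LCM(79, 54) = 4266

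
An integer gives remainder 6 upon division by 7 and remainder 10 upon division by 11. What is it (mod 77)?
M = 7 × 11 = 77. M₁ = 11, y₁ ≡ 2 (mod 7). M₂ = 7, y₂ ≡ 8 (mod 11). k = 6×11×2 + 10×7×8 ≡ 76 (mod 77). The smallest positive such number is 76.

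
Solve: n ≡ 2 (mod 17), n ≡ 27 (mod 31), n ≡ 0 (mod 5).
M = 17 × 31 × 5 = 2635. M₁ = 155, y₁ ≡ 9 (mod 17). M₂ = 85, y₂ ≡ 27 (mod 31). M₃ = 527, y₃ ≡ 3 (mod 5). n = 2×155×9 + 27×85×27 + 0×527×3 ≡ 1515 (mod 2635)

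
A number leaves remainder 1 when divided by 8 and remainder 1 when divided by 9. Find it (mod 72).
M = 8 × 9 = 72. M₁ = 9, y₁ ≡ 1 (mod 8). M₂ = 8, y₂ ≡ 8 (mod 9). n = 1×9×1 + 1×8×8 ≡ 1 (mod 72)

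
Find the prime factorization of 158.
2 × 79

Divide by primes starting from smallest:
158 ÷ 2 = 79
79 ÷ 79 = 1

158 = 2 × 79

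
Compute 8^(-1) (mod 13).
5

Using Extended Euclidean Algorithm:
gcd(8, 13) = 1
Bezout coefficients: 8 × 5 + 13 × -3 = 1
So 8 × 5 ≡ 1 (mod 13)
The inverse is 5 mod 13 = 5
Verification: 8 × 5 = 40 = 3 × 13 + 1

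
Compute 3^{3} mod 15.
12

Using successive squaring:
Binary expansion of 3: 11
Powers of 3 mod 15 (each is the square of the previous):
  3^1 ≡ 3 (mod 15)
  3^2 ≡ 3² = 9 ≡ 9 (mod 15)
3 = 2 + 1, so 3^3 = 3^2 × 3^1 ≡ 9 × 3 (mod 15)
Multiplying step by step:
  9 × 3 = 27 ≡ 12 (mod 15)
Result: 3^3 ≡ 12 (mod 15)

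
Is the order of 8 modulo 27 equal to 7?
No, the actual order is 6, not 7.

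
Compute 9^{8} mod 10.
1

Using successive squaring:
Binary expansion of 8: 1000
Powers of 9 mod 10 (each is the square of the previous):
  9^1 ≡ 9 (mod 10)
  9^2 ≡ 9² = 81 ≡ 1 (mod 10)
  9^4 ≡ 1² = 1 ≡ 1 (mod 10)
  9^8 ≡ 1² = 1 ≡ 1 (mod 10)
8 is a power of 2, so 9^8 is the last square: ≡ 1 (mod 10)
Result: 9^8 ≡ 1 (mod 10)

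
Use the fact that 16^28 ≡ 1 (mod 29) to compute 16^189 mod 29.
By Fermat: 16^{28} ≡ 1 (mod 29). 189 ≡ 21 (mod 28). So 16^{189} ≡ 16^{21} ≡ 1 (mod 29)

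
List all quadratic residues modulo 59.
QRs mod 59: {1, 3, 4, 5, 7, 9, 12, 15, 16, 17, 19, 20, 21, 22, 25, 26, 27, 28, 29, 35, 36, 41, 45, 46, 48, 49, 51, 53, 57}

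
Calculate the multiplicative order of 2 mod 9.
Powers of 2 mod 9: 2^1≡2, 2^2≡4, 2^3≡8, 2^4≡7, 2^5≡5, 2^6≡1. Order = 6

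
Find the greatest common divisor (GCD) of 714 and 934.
2

Using the Euclidean algorithm:
714 = 0 × 934 + 714
934 = 1 × 714 + 220
714 = 3 × 220 + 54
220 = 4 × 54 + 4
54 = 13 × 4 + 2
4 = 2 × 2 + 0

GCD(714, 934) = 2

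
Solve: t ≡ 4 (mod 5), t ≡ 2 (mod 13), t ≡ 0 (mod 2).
M = 5 × 13 × 2 = 130. M₁ = 26, y₁ ≡ 1 (mod 5). M₂ = 10, y₂ ≡ 4 (mod 13). M₃ = 65, y₃ ≡ 1 (mod 2). t = 4×26×1 + 2×10×4 + 0×65×1 ≡ 54 (mod 130)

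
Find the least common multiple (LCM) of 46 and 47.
2162

First find GCD(46, 47) using the Euclidean algorithm:
46 = 0 × 47 + 46
47 = 1 × 46 + 1
46 = 46 × 1 + 0
GCD(46, 47) = 1

LCM formula: LCM(a, b) = (a × b) / GCD(a, b)
LCM(46, 47) = (46 × 47) / 1
LCM(46, 47) = 2162 / 1
LCM(46, 47) = 2162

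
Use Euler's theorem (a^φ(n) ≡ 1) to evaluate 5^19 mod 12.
By Euler: 5^{4} ≡ 1 (mod 12) since gcd(5, 12) = 1. 19 = 4×4 + 3. So 5^{19} ≡ 5^{3} ≡ 5 (mod 12)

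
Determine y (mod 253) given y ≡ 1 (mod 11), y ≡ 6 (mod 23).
144

Using the Chinese Remainder Theorem:
M = product of moduli = 253
For equation 1: M_1 = 23, 23 ≡ 1 (mod 11), inverse of 23 mod 11 is 1 (check: 1 × 1 = 1 ≡ 1 (mod 11))
For equation 2: M_2 = 11, 11 ≡ 11 (mod 23), inverse of 11 mod 23 is 21 (check: 11 × 21 = 231 ≡ 1 (mod 23))
Combine: y ≡ Σ r_i×M_i×(M_i⁻¹ mod m_i) = 1×23×1 + 6×11×21 = 23 + 1386 = 1409
1409 mod 253 = 144
y ≡ 144 (mod 253)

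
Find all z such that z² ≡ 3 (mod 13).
The square roots of 3 mod 13 are 9 and 4. Verify: 9² = 81 ≡ 3 (mod 13)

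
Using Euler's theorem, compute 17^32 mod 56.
By Euler: 17^{24} ≡ 1 (mod 56) since gcd(17, 56) = 1. 32 = 1×24 + 8. So 17^{32} ≡ 17^{8} ≡ 9 (mod 56)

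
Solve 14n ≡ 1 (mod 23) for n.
14^(-1) ≡ 5 (mod 23). Verification: 14 × 5 = 70 ≡ 1 (mod 23)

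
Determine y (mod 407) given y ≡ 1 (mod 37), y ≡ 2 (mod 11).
112

Using the Chinese Remainder Theorem:
M = product of moduli = 407
For equation 1: M_1 = 11, 11 ≡ 11 (mod 37), inverse of 11 mod 37 is 27 (check: 11 × 27 = 297 ≡ 1 (mod 37))
For equation 2: M_2 = 37, 37 ≡ 4 (mod 11), inverse of 37 mod 11 is 3 (check: 4 × 3 = 12 ≡ 1 (mod 11))
Combine: y ≡ Σ r_i×M_i×(M_i⁻¹ mod m_i) = 1×11×27 + 2×37×3 = 297 + 222 = 519
519 mod 407 = 112
y ≡ 112 (mod 407)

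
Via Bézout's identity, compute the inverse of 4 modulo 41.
Extended GCD: 4(-10) + 41(1) = 1. So 4^(-1) ≡ 31 ≡ 31 (mod 41). Verify: 4 × 31 = 124 ≡ 1 (mod 41)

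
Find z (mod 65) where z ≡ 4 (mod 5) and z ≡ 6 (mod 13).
M = 5 × 13 = 65. M₁ = 13, y₁ ≡ 2 (mod 5). M₂ = 5, y₂ ≡ 8 (mod 13). z = 4×13×2 + 6×5×8 ≡ 19 (mod 65)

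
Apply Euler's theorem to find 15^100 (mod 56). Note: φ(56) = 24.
By Euler: 15^{24} ≡ 1 (mod 56) since gcd(15, 56) = 1. 100 = 4×24 + 4. So 15^{100} ≡ 15^{4} ≡ 1 (mod 56)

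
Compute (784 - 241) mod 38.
11

(784 - 241) = 543
543 mod 38 = 11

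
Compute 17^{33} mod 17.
0

Using successive squaring:
Binary expansion of 33: 100001
Powers of 17 mod 17 (each is the square of the previous):
  17^1 ≡ 0 (mod 17)
  17^2 ≡ 0² = 0 ≡ 0 (mod 17)
  17^4 ≡ 0² = 0 ≡ 0 (mod 17)
  17^8 ≡ 0² = 0 ≡ 0 (mod 17)
  17^16 ≡ 0² = 0 ≡ 0 (mod 17)
  17^32 ≡ 0² = 0 ≡ 0 (mod 17)
33 = 32 + 1, so 17^33 = 17^32 × 17^1 ≡ 0 × 0 (mod 17)
Multiplying step by step:
  0 × 0 = 0 ≡ 0 (mod 17)
Result: 17^33 ≡ 0 (mod 17)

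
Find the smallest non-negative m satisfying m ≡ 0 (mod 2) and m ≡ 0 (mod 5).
M = 2 × 5 = 10. M₁ = 5, y₁ ≡ 1 (mod 2). M₂ = 2, y₂ ≡ 3 (mod 5). m = 0×5×1 + 0×2×3 ≡ 0 (mod 10)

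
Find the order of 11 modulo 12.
Powers of 11 mod 12: 11^1≡11, 11^2≡1. Order = 2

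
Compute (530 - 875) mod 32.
7

(530 - 875) = -345
-345 mod 32 = 7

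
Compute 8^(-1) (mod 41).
8^(-1) ≡ 36 (mod 41). Verification: 8 × 36 = 288 ≡ 1 (mod 41)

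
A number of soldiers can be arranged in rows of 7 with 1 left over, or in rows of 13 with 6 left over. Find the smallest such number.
M = 7 × 13 = 91. M₁ = 13, y₁ ≡ 6 (mod 7). M₂ = 7, y₂ ≡ 2 (mod 13). y = 1×13×6 + 6×7×2 ≡ 71 (mod 91). The smallest positive such number is 71.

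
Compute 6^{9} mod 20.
16

Using successive squaring:
Binary expansion of 9: 1001
Powers of 6 mod 20 (each is the square of the previous):
  6^1 ≡ 6 (mod 20)
  6^2 ≡ 6² = 36 ≡ 16 (mod 20)
  6^4 ≡ 16² = 256 ≡ 16 (mod 20)
  6^8 ≡ 16² = 256 ≡ 16 (mod 20)
9 = 8 + 1, so 6^9 = 6^8 × 6^1 ≡ 16 × 6 (mod 20)
Multiplying step by step:
  16 × 6 = 96 ≡ 16 (mod 20)
Result: 6^9 ≡ 16 (mod 20)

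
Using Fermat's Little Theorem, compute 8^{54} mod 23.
3

By Fermat's Little Theorem, a^(p-1) ≡ 1 (mod p) for prime p and gcd(a, p) = 1
Here p = 23, so 8^22 ≡ 1 (mod 23)
We can reduce the exponent: 54 mod 22 = 10
So 8^54 ≡ 8^10 (mod 23)
Computing: 8^10 mod 23 = 3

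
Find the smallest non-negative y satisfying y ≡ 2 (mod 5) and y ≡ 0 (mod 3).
M = 5 × 3 = 15. M₁ = 3, y₁ ≡ 2 (mod 5). M₂ = 5, y₂ ≡ 2 (mod 3). y = 2×3×2 + 0×5×2 ≡ 12 (mod 15)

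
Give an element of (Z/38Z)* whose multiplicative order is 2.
37 has order 2 mod 38 since 37^{2} ≡ 1 (mod 38) and no smaller power works.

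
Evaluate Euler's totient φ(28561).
26364

Prime factorization: 28561 = 13^4
Using the formula φ(n) = n × Π(1 - 1/p) for each prime factor p:
φ(28561) = 28561 × (1 - 1/13)
φ(28561) = 26364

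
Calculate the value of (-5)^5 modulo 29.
(-5) ≡ 24 (mod 29). 5 = 4 + 1 (binary 101). Repeated squaring mod 29: 24^1 ≡ 24; 24^2 ≡ 24² = 576 ≡ 25; 24^4 ≡ 25² = 625 ≡ 16. Multiply: (-5)^5 ≡ 24^4 × 24^1 ≡ 16 × 24 (mod 29): 16 × 24 = 384 ≡ 7. So (-5)^5 ≡ 7 (mod 29).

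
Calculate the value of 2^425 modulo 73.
Using Fermat: 2^{72} ≡ 1 (mod 73). 425 ≡ 65 (mod 72). So 2^{425} ≡ 2^{65} ≡ 4 (mod 73)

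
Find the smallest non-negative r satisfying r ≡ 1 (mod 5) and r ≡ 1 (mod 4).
M = 5 × 4 = 20. M₁ = 4, y₁ ≡ 4 (mod 5). M₂ = 5, y₂ ≡ 1 (mod 4). r = 1×4×4 + 1×5×1 ≡ 1 (mod 20)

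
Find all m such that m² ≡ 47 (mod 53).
The square roots of 47 mod 53 are 10 and 43. Verify: 10² = 100 ≡ 47 (mod 53)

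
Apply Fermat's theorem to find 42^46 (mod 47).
By Fermat's Little Theorem, 42^{46} ≡ 1 (mod 47) since 47 is prime and gcd(42, 47) = 1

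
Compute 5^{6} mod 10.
5

Using successive squaring:
Binary expansion of 6: 110
Powers of 5 mod 10 (each is the square of the previous):
  5^1 ≡ 5 (mod 10)
  5^2 ≡ 5² = 25 ≡ 5 (mod 10)
  5^4 ≡ 5² = 25 ≡ 5 (mod 10)
6 = 4 + 2, so 5^6 = 5^4 × 5^2 ≡ 5 × 5 (mod 10)
Multiplying step by step:
  5 × 5 = 25 ≡ 5 (mod 10)
Result: 5^6 ≡ 5 (mod 10)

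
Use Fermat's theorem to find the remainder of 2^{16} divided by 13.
3

By Fermat's Little Theorem, a^(p-1) ≡ 1 (mod p) for prime p and gcd(a, p) = 1
Here p = 13, so 2^12 ≡ 1 (mod 13)
We can reduce the exponent: 16 mod 12 = 4
So 2^16 ≡ 2^4 (mod 13)
Computing: 2^4 mod 13 = 3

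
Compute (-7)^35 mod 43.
Using repeated squaring. (-7) ≡ 36 (mod 43). 35 = 32 + 2 + 1 (binary 100011). Repeated squaring mod 43: 36^1 ≡ 36; 36^2 ≡ 36² = 1296 ≡ 6; 36^4 ≡ 6² = 36 ≡ 36; 36^8 ≡ 36² = 1296 ≡ 6; 36^16 ≡ 6² = 36 ≡ 36; 36^32 ≡ 36² = 1296 ≡ 6. Multiply: (-7)^35 ≡ 36^32 × 36^2 × 36^1 ≡ 6 × 6 × 36 (mod 43): 6 × 6 = 36 ≡ 36; 36 × 36 = 1296 ≡ 6. So (-7)^35 ≡ 6 (mod 43).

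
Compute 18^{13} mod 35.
18

Using successive squaring:
Binary expansion of 13: 1101
Powers of 18 mod 35 (each is the square of the previous):
  18^1 ≡ 18 (mod 35)
  18^2 ≡ 18² = 324 ≡ 9 (mod 35)
  18^4 ≡ 9² = 81 ≡ 11 (mod 35)
  18^8 ≡ 11² = 121 ≡ 16 (mod 35)
13 = 8 + 4 + 1, so 18^13 = 18^8 × 18^4 × 18^1 ≡ 16 × 11 × 18 (mod 35)
Multiplying step by step:
  16 × 11 = 176 ≡ 1 (mod 35)
  1 × 18 = 18 ≡ 18 (mod 35)
Result: 18^13 ≡ 18 (mod 35)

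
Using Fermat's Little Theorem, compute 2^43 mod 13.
By Fermat: 2^{12} ≡ 1 (mod 13). 43 = 3×12 + 7. So 2^{43} ≡ 2^{7} ≡ 11 (mod 13)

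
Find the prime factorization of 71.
71

Divide by primes starting from smallest:
71 ÷ 71 = 1

71 = 71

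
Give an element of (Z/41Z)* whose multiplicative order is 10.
4 has order 10 mod 41 since 4^{10} ≡ 1 (mod 41) and no smaller power works.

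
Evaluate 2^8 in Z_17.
8 = 8 (binary 1000). Repeated squaring mod 17: 2^1 ≡ 2; 2^2 ≡ 2² = 4 ≡ 4; 2^4 ≡ 4² = 16 ≡ 16; 2^8 ≡ 16² = 256 ≡ 1. So 2^8 ≡ 1 (mod 17).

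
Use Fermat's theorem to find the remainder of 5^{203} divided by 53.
26

By Fermat's Little Theorem, a^(p-1) ≡ 1 (mod p) for prime p and gcd(a, p) = 1
Here p = 53, so 5^52 ≡ 1 (mod 53)
We can reduce the exponent: 203 mod 52 = 47
So 5^203 ≡ 5^47 (mod 53)
Computing: 5^47 mod 53 = 26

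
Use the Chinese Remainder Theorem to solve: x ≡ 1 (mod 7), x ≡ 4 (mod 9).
M = 7 × 9 = 63. M₁ = 9, y₁ ≡ 4 (mod 7). M₂ = 7, y₂ ≡ 4 (mod 9). x = 1×9×4 + 4×7×4 ≡ 22 (mod 63)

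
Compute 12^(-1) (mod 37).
12^(-1) ≡ 34 (mod 37). Verification: 12 × 34 = 408 ≡ 1 (mod 37)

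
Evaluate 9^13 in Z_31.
Using repeated squaring. 13 = 8 + 4 + 1 (binary 1101). Repeated squaring mod 31: 9^1 ≡ 9; 9^2 ≡ 9² = 81 ≡ 19; 9^4 ≡ 19² = 361 ≡ 20; 9^8 ≡ 20² = 400 ≡ 28. Multiply: 9^13 = 9^8 × 9^4 × 9^1 ≡ 28 × 20 × 9 (mod 31): 28 × 20 = 560 ≡ 2; 2 × 9 = 18 ≡ 18. So 9^13 ≡ 18 (mod 31).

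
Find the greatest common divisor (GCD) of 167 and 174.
1

Using the Euclidean algorithm:
167 = 0 × 174 + 167
174 = 1 × 167 + 7
167 = 23 × 7 + 6
7 = 1 × 6 + 1
6 = 6 × 1 + 0

GCD(167, 174) = 1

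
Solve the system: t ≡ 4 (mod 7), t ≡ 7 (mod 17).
M = 7 × 17 = 119. M₁ = 17, y₁ ≡ 5 (mod 7). M₂ = 7, y₂ ≡ 5 (mod 17). t = 4×17×5 + 7×7×5 ≡ 109 (mod 119)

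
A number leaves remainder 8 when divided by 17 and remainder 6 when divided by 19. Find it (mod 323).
M = 17 × 19 = 323. M₁ = 19, y₁ ≡ 9 (mod 17). M₂ = 17, y₂ ≡ 9 (mod 19). n = 8×19×9 + 6×17×9 ≡ 25 (mod 323)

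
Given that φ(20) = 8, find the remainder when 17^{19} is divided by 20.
By Euler: 17^{8} ≡ 1 (mod 20) since gcd(17, 20) = 1. 19 = 2×8 + 3. So 17^{19} ≡ 17^{3} ≡ 13 (mod 20)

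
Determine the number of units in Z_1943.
1848

Prime factorization: 1943 = 29 × 67
Using the formula φ(n) = n × Π(1 - 1/p) for each prime factor p:
φ(1943) = 1943 × (1 - 1/29) × (1 - 1/67)
φ(1943) = 1848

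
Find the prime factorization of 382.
2 × 191

Divide by primes starting from smallest:
382 ÷ 2 = 191
191 ÷ 191 = 1

382 = 2 × 191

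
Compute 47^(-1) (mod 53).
44

Using Extended Euclidean Algorithm:
gcd(47, 53) = 1
Bezout coefficients: 47 × -9 + 53 × 8 = 1
So 47 × -9 ≡ 1 (mod 53)
The inverse is -9 mod 53 = 44
Verification: 47 × 44 = 2068 = 39 × 53 + 1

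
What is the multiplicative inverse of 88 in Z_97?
43

Using Extended Euclidean Algorithm:
gcd(88, 97) = 1
Bezout coefficients: 88 × 43 + 97 × -39 = 1
So 88 × 43 ≡ 1 (mod 97)
The inverse is 43 mod 97 = 43
Verification: 88 × 43 = 3784 = 39 × 97 + 1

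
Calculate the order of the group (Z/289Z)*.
272

Prime factorization: 289 = 17^2
Using the formula φ(n) = n × Π(1 - 1/p) for each prime factor p:
φ(289) = 289 × (1 - 1/17)
φ(289) = 272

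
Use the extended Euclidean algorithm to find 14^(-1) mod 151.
Extended GCD: 14(54) + 151(-5) = 1. So 14^(-1) ≡ 54 ≡ 54 (mod 151). Verify: 14 × 54 = 756 ≡ 1 (mod 151)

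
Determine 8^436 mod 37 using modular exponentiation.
Using Fermat: 8^{36} ≡ 1 (mod 37). 436 ≡ 4 (mod 36). So 8^{436} ≡ 8^{4} ≡ 26 (mod 37)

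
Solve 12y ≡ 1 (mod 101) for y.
12^(-1) ≡ 59 (mod 101). Verification: 12 × 59 = 708 ≡ 1 (mod 101)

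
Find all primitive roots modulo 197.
Primitive roots mod 197: {2, 3, 5, 8, 11, 12, 13, 17, 18, 21, 27, 30, 31, 32, 35, 38, 44, 45, 46, 48, 50, 52, 56, 57, 58, 66, 67, 71, 72, 73, 74, 75, 78, 79, 80, 82, 86, 89, 91, 94, 95, 98, 99, 102, 103, 106, 108, 111, 115, 117, 118, 119, 122, 123, 124, 125, 126, 130, 131, 139, 140, 141, 145, 147, 149, 151, 152, 153, 159, 162, 165, 166, 167, 170, 176, 179, 180, 184, 185, 186, 189, 192, 194, 195}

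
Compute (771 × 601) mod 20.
11

(771 × 601) = 463371
463371 mod 20 = 11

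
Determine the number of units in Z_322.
132

Prime factorization: 322 = 2 × 7 × 23
Using the formula φ(n) = n × Π(1 - 1/p) for each prime factor p:
φ(322) = 322 × (1 - 1/2) × (1 - 1/7) × (1 - 1/23)
φ(322) = 132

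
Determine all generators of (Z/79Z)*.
Primitive roots mod 79: {3, 6, 7, 28, 29, 30, 34, 35, 37, 39, 43, 47, 48, 53, 54, 59, 60, 63, 66, 68, 70, 74, 75, 77}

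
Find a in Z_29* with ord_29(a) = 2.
28 has order 2 mod 29 since 28^{2} ≡ 1 (mod 29) and no smaller power works.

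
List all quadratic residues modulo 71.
QRs mod 71: {1, 2, 3, 4, 5, 6, 8, 9, 10, 12, 15, 16, 18, 19, 20, 24, 25, 27, 29, 30, 32, 36, 37, 38, 40, 43, 45, 48, 49, 50, 54, 57, 58, 60, 64}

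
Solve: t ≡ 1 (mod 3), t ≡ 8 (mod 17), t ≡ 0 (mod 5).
M = 3 × 17 × 5 = 255. M₁ = 85, y₁ ≡ 1 (mod 3). M₂ = 15, y₂ ≡ 8 (mod 17). M₃ = 51, y₃ ≡ 1 (mod 5). t = 1×85×1 + 8×15×8 + 0×51×1 ≡ 25 (mod 255)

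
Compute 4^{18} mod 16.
0

Using successive squaring:
Binary expansion of 18: 10010
Powers of 4 mod 16 (each is the square of the previous):
  4^1 ≡ 4 (mod 16)
  4^2 ≡ 4² = 16 ≡ 0 (mod 16)
  4^4 ≡ 0² = 0 ≡ 0 (mod 16)
  4^8 ≡ 0² = 0 ≡ 0 (mod 16)
  4^16 ≡ 0² = 0 ≡ 0 (mod 16)
18 = 16 + 2, so 4^18 = 4^16 × 4^2 ≡ 0 × 0 (mod 16)
Multiplying step by step:
  0 × 0 = 0 ≡ 0 (mod 16)
Result: 4^18 ≡ 0 (mod 16)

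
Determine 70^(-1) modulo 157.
70^(-1) ≡ 83 (mod 157). Verification: 70 × 83 = 5810 ≡ 1 (mod 157)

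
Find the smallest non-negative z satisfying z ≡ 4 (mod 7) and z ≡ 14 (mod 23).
M = 7 × 23 = 161. M₁ = 23, y₁ ≡ 4 (mod 7). M₂ = 7, y₂ ≡ 10 (mod 23). z = 4×23×4 + 14×7×10 ≡ 60 (mod 161)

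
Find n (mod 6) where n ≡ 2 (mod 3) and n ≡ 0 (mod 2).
M = 3 × 2 = 6. M₁ = 2, y₁ ≡ 2 (mod 3). M₂ = 3, y₂ ≡ 1 (mod 2). n = 2×2×2 + 0×3×1 ≡ 2 (mod 6)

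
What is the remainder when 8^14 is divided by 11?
Using Fermat: 8^{10} ≡ 1 (mod 11). 14 ≡ 4 (mod 10). So 8^{14} ≡ 8^{4} ≡ 4 (mod 11)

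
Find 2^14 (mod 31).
Using repeated squaring. 14 = 8 + 4 + 2 (binary 1110). Repeated squaring mod 31: 2^1 ≡ 2; 2^2 ≡ 2² = 4 ≡ 4; 2^4 ≡ 4² = 16 ≡ 16; 2^8 ≡ 16² = 256 ≡ 8. Multiply: 2^14 = 2^8 × 2^4 × 2^2 ≡ 8 × 16 × 4 (mod 31): 8 × 16 = 128 ≡ 4; 4 × 4 = 16 ≡ 16. So 2^14 ≡ 16 (mod 31).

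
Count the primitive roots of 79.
24

The number of primitive roots modulo p is φ(p-1) = φ(78)
φ(78) = 24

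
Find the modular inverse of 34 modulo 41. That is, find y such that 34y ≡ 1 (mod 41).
35

Using Extended Euclidean Algorithm:
gcd(34, 41) = 1
Bezout coefficients: 34 × -6 + 41 × 5 = 1
So 34 × -6 ≡ 1 (mod 41)
The inverse is -6 mod 41 = 35
Verification: 34 × 35 = 1190 = 29 × 41 + 1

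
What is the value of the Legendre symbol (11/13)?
(11/13) = 11^{6} mod 13 = -1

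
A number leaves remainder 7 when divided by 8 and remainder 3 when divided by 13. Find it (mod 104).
M = 8 × 13 = 104. M₁ = 13, y₁ ≡ 5 (mod 8). M₂ = 8, y₂ ≡ 5 (mod 13). k = 7×13×5 + 3×8×5 ≡ 55 (mod 104)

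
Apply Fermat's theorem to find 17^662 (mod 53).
By Fermat: 17^{52} ≡ 1 (mod 53). 662 ≡ 38 (mod 52). So 17^{662} ≡ 17^{38} ≡ 28 (mod 53)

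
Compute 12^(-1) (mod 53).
31

Using Extended Euclidean Algorithm:
gcd(12, 53) = 1
Bezout coefficients: 12 × -22 + 53 × 5 = 1
So 12 × -22 ≡ 1 (mod 53)
The inverse is -22 mod 53 = 31
Verification: 12 × 31 = 372 = 7 × 53 + 1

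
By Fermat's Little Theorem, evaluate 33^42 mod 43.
By Fermat's Little Theorem, 33^{42} ≡ 1 (mod 43) since 43 is prime and gcd(33, 43) = 1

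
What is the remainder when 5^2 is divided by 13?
2 = 2 (binary 10). Repeated squaring mod 13: 5^1 ≡ 5; 5^2 ≡ 5² = 25 ≡ 12. So 5^2 ≡ 12 (mod 13).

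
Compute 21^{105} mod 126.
63

Using successive squaring:
Binary expansion of 105: 1101001
Powers of 21 mod 126 (each is the square of the previous):
  21^1 ≡ 21 (mod 126)
  21^2 ≡ 21² = 441 ≡ 63 (mod 126)
  21^4 ≡ 63² = 3969 ≡ 63 (mod 126)
  21^8 ≡ 63² = 3969 ≡ 63 (mod 126)
  21^16 ≡ 63² = 3969 ≡ 63 (mod 126)
  21^32 ≡ 63² = 3969 ≡ 63 (mod 126)
  21^64 ≡ 63² = 3969 ≡ 63 (mod 126)
105 = 64 + 32 + 8 + 1, so 21^105 = 21^64 × 21^32 × 21^8 × 21^1 ≡ 63 × 63 × 63 × 21 (mod 126)
Multiplying step by step:
  63 × 63 = 3969 ≡ 63 (mod 126)
  63 × 63 = 3969 ≡ 63 (mod 126)
  63 × 21 = 1323 ≡ 63 (mod 126)
Result: 21^105 ≡ 63 (mod 126)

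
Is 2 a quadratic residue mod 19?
By Euler's criterion: 2^{9} ≡ 18 (mod 19). Since this equals -1 (≡ 18), 2 is not a QR.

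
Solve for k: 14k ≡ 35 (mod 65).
35

Since gcd(14, 65) = 1 divides 35, a solution exists.
Multiply both sides by the inverse of 14 mod 65:
  14^(-1) mod 65 = 14
  x ≡ 14 × 35 ≡ 490 ≡ 35 (mod 65)
Verification: 14 × 35 = 490 = 7 × 65 + 35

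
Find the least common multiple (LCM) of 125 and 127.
15875

First find GCD(125, 127) using the Euclidean algorithm:
125 = 0 × 127 + 125
127 = 1 × 125 + 2
125 = 62 × 2 + 1
2 = 2 × 1 + 0
GCD(125, 127) = 1

LCM formula: LCM(a, b) = (a × b) / GCD(a, b)
LCM(125, 127) = (125 × 127) / 1
LCM(125, 127) = 15875 / 1
LCM(125, 127) = 15875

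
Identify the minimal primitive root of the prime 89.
p - 1 = 88 has prime divisors 2, 11. h is a primitive root mod 89 iff h^(88/q) ≢ 1 (mod 89) for each such q.
h = 2: 2^44 ≡ 1, 2^8 ≡ 78 (mod 89); 2^44 ≡ 1, so not a primitive root.
h = 3: 3^44 ≡ 88, 3^8 ≡ 64 (mod 89); none is 1, so 3 has order 88 and is a primitive root.
The smallest primitive root mod 89 is g = 3.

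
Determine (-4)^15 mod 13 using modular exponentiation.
Using Fermat: (-4)^{12} ≡ 1 (mod 13). 15 ≡ 3 (mod 12). So (-4)^{15} ≡ (-4)^{3} ≡ 1 (mod 13)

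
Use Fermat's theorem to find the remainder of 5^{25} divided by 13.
5

By Fermat's Little Theorem, a^(p-1) ≡ 1 (mod p) for prime p and gcd(a, p) = 1
Here p = 13, so 5^12 ≡ 1 (mod 13)
We can reduce the exponent: 25 mod 12 = 1
So 5^25 ≡ 5^1 (mod 13)
Computing: 5^1 mod 13 = 5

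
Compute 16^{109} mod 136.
16

Using successive squaring:
Binary expansion of 109: 1101101
Powers of 16 mod 136 (each is the square of the previous):
  16^1 ≡ 16 (mod 136)
  16^2 ≡ 16² = 256 ≡ 120 (mod 136)
  16^4 ≡ 120² = 14400 ≡ 120 (mod 136)
  16^8 ≡ 120² = 14400 ≡ 120 (mod 136)
  16^16 ≡ 120² = 14400 ≡ 120 (mod 136)
  16^32 ≡ 120² = 14400 ≡ 120 (mod 136)
  16^64 ≡ 120² = 14400 ≡ 120 (mod 136)
109 = 64 + 32 + 8 + 4 + 1, so 16^109 = 16^64 × 16^32 × 16^8 × 16^4 × 16^1 ≡ 120 × 120 × 120 × 120 × 16 (mod 136)
Multiplying step by step:
  120 × 120 = 14400 ≡ 120 (mod 136)
  120 × 120 = 14400 ≡ 120 (mod 136)
  120 × 120 = 14400 ≡ 120 (mod 136)
  120 × 16 = 1920 ≡ 16 (mod 136)
Result: 16^109 ≡ 16 (mod 136)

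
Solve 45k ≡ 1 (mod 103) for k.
87

Using Extended Euclidean Algorithm:
gcd(45, 103) = 1
Bezout coefficients: 45 × -16 + 103 × 7 = 1
So 45 × -16 ≡ 1 (mod 103)
The inverse is -16 mod 103 = 87
Verification: 45 × 87 = 3915 = 38 × 103 + 1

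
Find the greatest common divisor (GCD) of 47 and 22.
1

Using the Euclidean algorithm:
47 = 2 × 22 + 3
22 = 7 × 3 + 1
3 = 3 × 1 + 0

GCD(47, 22) = 1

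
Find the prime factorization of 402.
2 × 3 × 67

Divide by primes starting from smallest:
402 ÷ 2 = 201
201 ÷ 3 = 67
67 ÷ 67 = 1

402 = 2 × 3 × 67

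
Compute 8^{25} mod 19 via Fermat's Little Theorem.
8

By Fermat's Little Theorem, a^(p-1) ≡ 1 (mod p) for prime p and gcd(a, p) = 1
Here p = 19, so 8^18 ≡ 1 (mod 19)
We can reduce the exponent: 25 mod 18 = 7
So 8^25 ≡ 8^7 (mod 19)
Computing: 8^7 mod 19 = 8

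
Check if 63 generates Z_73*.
p - 1 = 72 has prime divisors 2, 3. Check 63^(72/q) mod 73 for each: 63^(72/2) = 63^36 ≡ 72, 63^(72/3) = 63^24 ≡ 1 (mod 73). Since 63^24 ≡ 1 (mod 73), the order of 63 divides 24 (in fact the order is 8) ≠ 72, so it is not a primitive root.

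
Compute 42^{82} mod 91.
42

Using successive squaring:
Binary expansion of 82: 1010010
Powers of 42 mod 91 (each is the square of the previous):
  42^1 ≡ 42 (mod 91)
  42^2 ≡ 42² = 1764 ≡ 35 (mod 91)
  42^4 ≡ 35² = 1225 ≡ 42 (mod 91)
  42^8 ≡ 42² = 1764 ≡ 35 (mod 91)
  42^16 ≡ 35² = 1225 ≡ 42 (mod 91)
  42^32 ≡ 42² = 1764 ≡ 35 (mod 91)
  42^64 ≡ 35² = 1225 ≡ 42 (mod 91)
82 = 64 + 16 + 2, so 42^82 = 42^64 × 42^16 × 42^2 ≡ 42 × 42 × 35 (mod 91)
Multiplying step by step:
  42 × 42 = 1764 ≡ 35 (mod 91)
  35 × 35 = 1225 ≡ 42 (mod 91)
Result: 42^82 ≡ 42 (mod 91)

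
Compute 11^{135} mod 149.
51

Using successive squaring:
Binary expansion of 135: 10000111
Powers of 11 mod 149 (each is the square of the previous):
  11^1 ≡ 11 (mod 149)
  11^2 ≡ 11² = 121 ≡ 121 (mod 149)
  11^4 ≡ 121² = 14641 ≡ 39 (mod 149)
  11^8 ≡ 39² = 1521 ≡ 31 (mod 149)
  11^16 ≡ 31² = 961 ≡ 67 (mod 149)
  11^32 ≡ 67² = 4489 ≡ 19 (mod 149)
  11^64 ≡ 19² = 361 ≡ 63 (mod 149)
  11^128 ≡ 63² = 3969 ≡ 95 (mod 149)
135 = 128 + 4 + 2 + 1, so 11^135 = 11^128 × 11^4 × 11^2 × 11^1 ≡ 95 × 39 × 121 × 11 (mod 149)
Multiplying step by step:
  95 × 39 = 3705 ≡ 129 (mod 149)
  129 × 121 = 15609 ≡ 113 (mod 149)
  113 × 11 = 1243 ≡ 51 (mod 149)
Result: 11^135 ≡ 51 (mod 149)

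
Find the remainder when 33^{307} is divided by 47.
By Fermat: 33^{46} ≡ 1 (mod 47). 307 = 6×46 + 31. So 33^{307} ≡ 33^{31} ≡ 40 (mod 47)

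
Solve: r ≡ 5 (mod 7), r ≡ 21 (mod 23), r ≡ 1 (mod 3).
M = 7 × 23 × 3 = 483. M₁ = 69, y₁ ≡ 6 (mod 7). M₂ = 21, y₂ ≡ 11 (mod 23). M₃ = 161, y₃ ≡ 2 (mod 3). r = 5×69×6 + 21×21×11 + 1×161×2 ≡ 481 (mod 483)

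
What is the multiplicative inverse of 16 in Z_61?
42

Using Extended Euclidean Algorithm:
gcd(16, 61) = 1
Bezout coefficients: 16 × -19 + 61 × 5 = 1
So 16 × -19 ≡ 1 (mod 61)
The inverse is -19 mod 61 = 42
Verification: 16 × 42 = 672 = 11 × 61 + 1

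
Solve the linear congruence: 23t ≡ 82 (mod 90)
74

Since gcd(23, 90) = 1 divides 82, a solution exists.
Multiply both sides by the inverse of 23 mod 90:
  23^(-1) mod 90 = 47
  x ≡ 47 × 82 ≡ 3854 ≡ 74 (mod 90)
Verification: 23 × 74 = 1702 = 18 × 90 + 82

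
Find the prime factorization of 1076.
2^2 × 269

Divide by primes starting from smallest:
1076 ÷ 2 = 538
538 ÷ 2 = 269
269 ÷ 269 = 1

1076 = 2^2 × 269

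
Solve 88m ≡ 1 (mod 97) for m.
88^(-1) ≡ 43 (mod 97). Verification: 88 × 43 = 3784 ≡ 1 (mod 97)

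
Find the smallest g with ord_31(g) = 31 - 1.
p - 1 = 30 has prime divisors 2, 3, 5. h is a primitive root mod 31 iff h^(30/q) ≢ 1 (mod 31) for each such q.
h = 2: 2^15 ≡ 1, 2^10 ≡ 1, 2^6 ≡ 2 (mod 31); 2^15 ≡ 1, so not a primitive root.
h = 3: 3^15 ≡ 30, 3^10 ≡ 25, 3^6 ≡ 16 (mod 31); none is 1, so 3 has order 30 and is a primitive root.
The smallest primitive root mod 31 is g = 3.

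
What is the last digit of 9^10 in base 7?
9 ≡ 2 (mod 7). 10 = 8 + 2 (binary 1010). Repeated squaring mod 7: 2^1 ≡ 2; 2^2 ≡ 2² = 4 ≡ 4; 2^4 ≡ 4² = 16 ≡ 2; 2^8 ≡ 2² = 4 ≡ 4. Multiply: 9^10 ≡ 2^8 × 2^2 ≡ 4 × 4 (mod 7): 4 × 4 = 16 ≡ 2. So 9^10 ≡ 2 (mod 7).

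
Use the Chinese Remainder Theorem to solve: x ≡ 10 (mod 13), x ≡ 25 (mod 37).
62

Using the Chinese Remainder Theorem:
M = product of moduli = 481
For equation 1: M_1 = 37, 37 ≡ 11 (mod 13), inverse of 37 mod 13 is 6 (check: 11 × 6 = 66 ≡ 1 (mod 13))
For equation 2: M_2 = 13, 13 ≡ 13 (mod 37), inverse of 13 mod 37 is 20 (check: 13 × 20 = 260 ≡ 1 (mod 37))
Combine: x ≡ Σ r_i×M_i×(M_i⁻¹ mod m_i) = 10×37×6 + 25×13×20 = 2220 + 6500 = 8720
8720 mod 481 = 62
x ≡ 62 (mod 481)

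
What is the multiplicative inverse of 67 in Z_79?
46

Using Extended Euclidean Algorithm:
gcd(67, 79) = 1
Bezout coefficients: 67 × -33 + 79 × 28 = 1
So 67 × -33 ≡ 1 (mod 79)
The inverse is -33 mod 79 = 46
Verification: 67 × 46 = 3082 = 39 × 79 + 1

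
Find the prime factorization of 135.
3^3 × 5

Divide by primes starting from smallest:
135 ÷ 3 = 45
45 ÷ 3 = 15
15 ÷ 3 = 5
5 ÷ 5 = 1

135 = 3^3 × 5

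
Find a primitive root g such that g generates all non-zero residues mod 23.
p - 1 = 22 has prime divisors 2, 11. h is a primitive root mod 23 iff h^(22/q) ≢ 1 (mod 23) for each such q.
h = 2: 2^11 ≡ 1, 2^2 ≡ 4 (mod 23); 2^11 ≡ 1, so not a primitive root.
h = 3: 3^11 ≡ 1, 3^2 ≡ 9 (mod 23); 3^11 ≡ 1, so not a primitive root.
h = 4: 4^11 ≡ 1, 4^2 ≡ 16 (mod 23); 4^11 ≡ 1, so not a primitive root.
h = 5: 5^11 ≡ 22, 5^2 ≡ 2 (mod 23); none is 1, so 5 has order 22 and is a primitive root.
The smallest primitive root mod 23 is g = 5.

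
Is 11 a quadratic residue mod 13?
By Euler's criterion: 11^{6} ≡ 12 (mod 13). Since this equals -1 (≡ 12), 11 is not a QR.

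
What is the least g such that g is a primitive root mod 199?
p - 1 = 198 has prime divisors 2, 3, 11. h is a primitive root mod 199 iff h^(198/q) ≢ 1 (mod 199) for each such q.
h = 2: 2^99 ≡ 1, 2^66 ≡ 106, 2^18 ≡ 61 (mod 199); 2^99 ≡ 1, so not a primitive root.
h = 3: 3^99 ≡ 198, 3^66 ≡ 106, 3^18 ≡ 125 (mod 199); none is 1, so 3 has order 198 and is a primitive root.
The smallest primitive root mod 199 is g = 3.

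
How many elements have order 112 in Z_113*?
Number of primitive roots mod 113 = φ(112) = 48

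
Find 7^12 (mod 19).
Using repeated squaring. 12 = 8 + 4 (binary 1100). Repeated squaring mod 19: 7^1 ≡ 7; 7^2 ≡ 7² = 49 ≡ 11; 7^4 ≡ 11² = 121 ≡ 7; 7^8 ≡ 7² = 49 ≡ 11. Multiply: 7^12 = 7^8 × 7^4 ≡ 11 × 7 (mod 19): 11 × 7 = 77 ≡ 1. So 7^12 ≡ 1 (mod 19).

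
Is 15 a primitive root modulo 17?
p - 1 = 16 has prime divisors 2. Check 15^(16/q) mod 17 for each: 15^(16/2) = 15^8 ≡ 1 (mod 17). Since 15^8 ≡ 1 (mod 17), the order of 15 divides 8 (in fact the order is 8) ≠ 16, so it is not a primitive root.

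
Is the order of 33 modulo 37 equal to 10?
No, the actual order is 9, not 10.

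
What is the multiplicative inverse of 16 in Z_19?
16^(-1) ≡ 6 (mod 19). Verification: 16 × 6 = 96 ≡ 1 (mod 19)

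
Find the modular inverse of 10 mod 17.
10^(-1) ≡ 12 (mod 17). Verification: 10 × 12 = 120 ≡ 1 (mod 17)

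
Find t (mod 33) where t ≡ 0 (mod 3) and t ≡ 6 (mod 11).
M = 3 × 11 = 33. M₁ = 11, y₁ ≡ 2 (mod 3). M₂ = 3, y₂ ≡ 4 (mod 11). t = 0×11×2 + 6×3×4 ≡ 6 (mod 33)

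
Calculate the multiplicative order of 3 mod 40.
Powers of 3 mod 40: 3^1≡3, 3^2≡9, 3^3≡27, 3^4≡1. Order = 4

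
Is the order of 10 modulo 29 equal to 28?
Yes, ord_29(10) = 28.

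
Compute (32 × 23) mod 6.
4

(32 × 23) = 736
736 mod 6 = 4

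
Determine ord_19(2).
Powers of 2 mod 19: 2^1≡2, 2^2≡4, 2^3≡8, 2^4≡16, 2^5≡13, 2^6≡7, 2^7≡14, 2^8≡9, 2^9≡18, 2^10≡17, 2^11≡15, 2^12≡11, 2^13≡3, 2^14≡6, 2^15≡12, 2^16≡5, 2^17≡10, 2^18≡1. Order = 18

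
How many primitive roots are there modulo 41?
16

The number of primitive roots modulo p is φ(p-1) = φ(40)
φ(40) = 16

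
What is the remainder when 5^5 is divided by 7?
5 = 4 + 1 (binary 101). Repeated squaring mod 7: 5^1 ≡ 5; 5^2 ≡ 5² = 25 ≡ 4; 5^4 ≡ 4² = 16 ≡ 2. Multiply: 5^5 = 5^4 × 5^1 ≡ 2 × 5 (mod 7): 2 × 5 = 10 ≡ 3. So 5^5 ≡ 3 (mod 7).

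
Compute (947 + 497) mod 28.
16

(947 + 497) = 1444
1444 mod 28 = 16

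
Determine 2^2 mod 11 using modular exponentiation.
2 = 2 (binary 10). Repeated squaring mod 11: 2^1 ≡ 2; 2^2 ≡ 2² = 4 ≡ 4. So 2^2 ≡ 4 (mod 11).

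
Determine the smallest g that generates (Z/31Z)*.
3

A primitive root g modulo p has order p-1 = 30
Prime divisors of 30: [2, 3, 5]
g is a primitive root iff g^(30/q) ≢ 1 (mod 31) for each prime divisor q
Testing small values:
  g = 2: 2^15 ≡ 1, 2^10 ≡ 1, 2^6 ≡ 2 (mod 31) → 2^15 ≡ 1, not primitive root
  g = 3: 3^15 ≡ 30, 3^10 ≡ 25, 3^6 ≡ 16 (mod 31) → none is 1, primitive root!
The smallest primitive root is 3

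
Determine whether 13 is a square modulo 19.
By Euler's criterion: 13^{9} ≡ 18 (mod 19). Since this equals -1 (≡ 18), 13 is not a QR.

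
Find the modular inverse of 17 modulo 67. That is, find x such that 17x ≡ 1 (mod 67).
4

Using Extended Euclidean Algorithm:
gcd(17, 67) = 1
Bezout coefficients: 17 × 4 + 67 × -1 = 1
So 17 × 4 ≡ 1 (mod 67)
The inverse is 4 mod 67 = 4
Verification: 17 × 4 = 68 = 1 × 67 + 1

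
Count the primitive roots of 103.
32

The number of primitive roots modulo p is φ(p-1) = φ(102)
φ(102) = 32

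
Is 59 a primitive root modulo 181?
p - 1 = 180 has prime divisors 2, 3, 5. Check 59^(180/q) mod 181 for each: 59^(180/2) = 59^90 ≡ 1, 59^(180/3) = 59^60 ≡ 1, 59^(180/5) = 59^36 ≡ 59 (mod 181). Since 59^90 ≡ 1 (mod 181), the order of 59 divides 90 (in fact the order is 5) ≠ 180, so it is not a primitive root.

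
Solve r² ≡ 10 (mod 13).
The square roots of 10 mod 13 are 7 and 6. Verify: 7² = 49 ≡ 10 (mod 13)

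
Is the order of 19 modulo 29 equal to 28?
Yes, ord_29(19) = 28.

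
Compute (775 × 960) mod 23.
19

(775 × 960) = 744000
744000 mod 23 = 19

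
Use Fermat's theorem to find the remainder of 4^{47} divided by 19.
16

By Fermat's Little Theorem, a^(p-1) ≡ 1 (mod p) for prime p and gcd(a, p) = 1
Here p = 19, so 4^18 ≡ 1 (mod 19)
We can reduce the exponent: 47 mod 18 = 11
So 4^47 ≡ 4^11 (mod 19)
Computing: 4^11 mod 19 = 16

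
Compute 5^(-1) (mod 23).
14

Using Extended Euclidean Algorithm:
gcd(5, 23) = 1
Bezout coefficients: 5 × -9 + 23 × 2 = 1
So 5 × -9 ≡ 1 (mod 23)
The inverse is -9 mod 23 = 14
Verification: 5 × 14 = 70 = 3 × 23 + 1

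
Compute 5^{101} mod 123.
5

Using successive squaring:
Binary expansion of 101: 1100101
Powers of 5 mod 123 (each is the square of the previous):
  5^1 ≡ 5 (mod 123)
  5^2 ≡ 5² = 25 ≡ 25 (mod 123)
  5^4 ≡ 25² = 625 ≡ 10 (mod 123)
  5^8 ≡ 10² = 100 ≡ 100 (mod 123)
  5^16 ≡ 100² = 10000 ≡ 37 (mod 123)
  5^32 ≡ 37² = 1369 ≡ 16 (mod 123)
  5^64 ≡ 16² = 256 ≡ 10 (mod 123)
101 = 64 + 32 + 4 + 1, so 5^101 = 5^64 × 5^32 × 5^4 × 5^1 ≡ 10 × 16 × 10 × 5 (mod 123)
Multiplying step by step:
  10 × 16 = 160 ≡ 37 (mod 123)
  37 × 10 = 370 ≡ 1 (mod 123)
  1 × 5 = 5 ≡ 5 (mod 123)
Result: 5^101 ≡ 5 (mod 123)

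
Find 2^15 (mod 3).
Using Fermat: 2^{2} ≡ 1 (mod 3). 15 ≡ 1 (mod 2). So 2^{15} ≡ 2^{1} ≡ 2 (mod 3)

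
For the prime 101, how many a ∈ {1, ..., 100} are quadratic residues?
For prime 101, there are (p-1)/2 = (101-1)/2 = 50 quadratic residues (excluding 0).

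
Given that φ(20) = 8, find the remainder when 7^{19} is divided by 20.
By Euler: 7^{8} ≡ 1 (mod 20) since gcd(7, 20) = 1. 19 = 2×8 + 3. So 7^{19} ≡ 7^{3} ≡ 3 (mod 20)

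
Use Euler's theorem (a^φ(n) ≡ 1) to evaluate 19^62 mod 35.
By Euler: 19^{24} ≡ 1 (mod 35) since gcd(19, 35) = 1. 62 = 2×24 + 14. So 19^{62} ≡ 19^{14} ≡ 11 (mod 35)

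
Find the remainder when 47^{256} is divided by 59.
By Fermat: 47^{58} ≡ 1 (mod 59). 256 = 4×58 + 24. So 47^{256} ≡ 47^{24} ≡ 57 (mod 59)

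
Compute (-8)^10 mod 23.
(-8) ≡ 15 (mod 23). 10 = 8 + 2 (binary 1010). Repeated squaring mod 23: 15^1 ≡ 15; 15^2 ≡ 15² = 225 ≡ 18; 15^4 ≡ 18² = 324 ≡ 2; 15^8 ≡ 2² = 4 ≡ 4. Multiply: (-8)^10 ≡ 15^8 × 15^2 ≡ 4 × 18 (mod 23): 4 × 18 = 72 ≡ 3. So (-8)^10 ≡ 3 (mod 23).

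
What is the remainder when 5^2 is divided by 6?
2 = 2 (binary 10). Repeated squaring mod 6: 5^1 ≡ 5; 5^2 ≡ 5² = 25 ≡ 1. So 5^2 ≡ 1 (mod 6).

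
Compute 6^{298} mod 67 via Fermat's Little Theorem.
6

By Fermat's Little Theorem, a^(p-1) ≡ 1 (mod p) for prime p and gcd(a, p) = 1
Here p = 67, so 6^66 ≡ 1 (mod 67)
We can reduce the exponent: 298 mod 66 = 34
So 6^298 ≡ 6^34 (mod 67)
Computing: 6^34 mod 67 = 6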